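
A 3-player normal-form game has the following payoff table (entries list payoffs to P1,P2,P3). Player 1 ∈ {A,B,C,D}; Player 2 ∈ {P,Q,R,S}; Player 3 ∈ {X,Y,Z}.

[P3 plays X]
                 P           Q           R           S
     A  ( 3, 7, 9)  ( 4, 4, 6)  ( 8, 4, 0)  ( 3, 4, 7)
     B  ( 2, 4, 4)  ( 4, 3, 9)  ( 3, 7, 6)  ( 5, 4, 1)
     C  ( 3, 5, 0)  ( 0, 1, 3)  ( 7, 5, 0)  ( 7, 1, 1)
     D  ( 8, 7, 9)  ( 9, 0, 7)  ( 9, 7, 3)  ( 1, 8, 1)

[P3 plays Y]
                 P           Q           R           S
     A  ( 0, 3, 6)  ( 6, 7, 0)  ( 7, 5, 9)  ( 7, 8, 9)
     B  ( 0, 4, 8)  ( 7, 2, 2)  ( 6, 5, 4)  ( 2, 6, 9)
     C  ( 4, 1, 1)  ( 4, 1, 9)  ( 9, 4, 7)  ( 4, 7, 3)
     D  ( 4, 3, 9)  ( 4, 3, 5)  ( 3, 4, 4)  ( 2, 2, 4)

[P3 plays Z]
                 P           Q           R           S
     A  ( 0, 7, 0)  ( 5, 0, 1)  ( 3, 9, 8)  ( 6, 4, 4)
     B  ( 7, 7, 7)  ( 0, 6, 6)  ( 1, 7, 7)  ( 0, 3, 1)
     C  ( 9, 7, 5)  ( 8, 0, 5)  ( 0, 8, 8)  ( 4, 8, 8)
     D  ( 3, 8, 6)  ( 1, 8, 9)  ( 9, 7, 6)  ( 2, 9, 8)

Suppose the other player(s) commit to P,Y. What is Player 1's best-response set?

BR_1 = {C,D}

u_1(A vs P,Y) = 0
u_1(B vs P,Y) = 0
u_1(C vs P,Y) = 4
u_1(D vs P,Y) = 4
max payoff 4 at {C,D}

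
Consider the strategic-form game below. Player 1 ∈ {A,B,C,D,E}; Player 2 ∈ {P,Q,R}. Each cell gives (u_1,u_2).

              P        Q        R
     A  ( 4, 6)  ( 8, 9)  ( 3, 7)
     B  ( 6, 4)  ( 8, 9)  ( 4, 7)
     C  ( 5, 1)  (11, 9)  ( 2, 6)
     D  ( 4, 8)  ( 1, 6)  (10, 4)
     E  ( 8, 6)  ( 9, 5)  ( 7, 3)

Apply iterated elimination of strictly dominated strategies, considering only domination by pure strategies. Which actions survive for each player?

IESDS → P1:{C,E} P2:{P,Q}

P1 drop A (E beats it: P:8>4 Q:9>8 R:7>3)
P1 drop B (E beats it: P:8>6 Q:9>8 R:7>4)
P2 drop R (Q beats it: C:9>6 D:6>4 E:5>3)
P1 drop D (C beats it: P:5>4 Q:11>1)
P1→{C,E} P2→{P,Q}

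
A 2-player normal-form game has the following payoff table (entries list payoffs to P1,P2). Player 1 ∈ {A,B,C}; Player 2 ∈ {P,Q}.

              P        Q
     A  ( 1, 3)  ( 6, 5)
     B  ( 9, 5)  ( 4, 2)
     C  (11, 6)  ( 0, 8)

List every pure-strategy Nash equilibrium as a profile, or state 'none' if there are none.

PSNE = {(A,Q)}

(A,P): not NE [P1→C gives 11>1; P2→Q gives 5>3]
(A,Q): NE
(B,P): not NE [P1→C gives 11>9]
(B,Q): not NE [P1→A gives 6>4; P2→P gives 5>2]
(C,P): not NE [P2→Q gives 8>6]
(C,Q): not NE [P1→A gives 6>0]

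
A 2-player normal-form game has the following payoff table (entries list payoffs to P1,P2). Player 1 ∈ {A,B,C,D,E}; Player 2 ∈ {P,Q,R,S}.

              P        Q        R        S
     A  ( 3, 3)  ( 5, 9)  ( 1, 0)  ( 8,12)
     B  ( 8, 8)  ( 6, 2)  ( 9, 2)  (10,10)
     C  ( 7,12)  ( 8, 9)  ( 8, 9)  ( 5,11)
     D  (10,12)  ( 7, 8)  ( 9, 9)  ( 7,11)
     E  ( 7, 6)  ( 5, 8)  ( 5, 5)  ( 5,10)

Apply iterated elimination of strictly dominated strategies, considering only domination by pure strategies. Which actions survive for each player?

IESDS → P1:{B,D} P2:{P,S}

P1 drop A (B beats it: P:8>3 Q:6>5 R:9>1 S:10>8)
P1 drop E (B beats it: P:8>7 Q:6>5 R:9>5 S:10>5)
P2 drop Q (P beats it: B:8>2 C:12>9 D:12>8)
P1 drop C (B beats it: P:8>7 R:9>8 S:10>5)
P2 drop R (P beats it: B:8>2 D:12>9)
P1→{B,D} P2→{P,S}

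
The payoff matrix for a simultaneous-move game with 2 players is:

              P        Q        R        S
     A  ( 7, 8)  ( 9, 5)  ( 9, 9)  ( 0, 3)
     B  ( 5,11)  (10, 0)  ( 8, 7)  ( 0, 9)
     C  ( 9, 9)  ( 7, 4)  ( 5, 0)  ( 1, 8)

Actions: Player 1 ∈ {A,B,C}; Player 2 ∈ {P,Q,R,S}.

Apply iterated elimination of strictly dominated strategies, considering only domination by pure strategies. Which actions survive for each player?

P2 drop Q (P beats it: A:8>5 B:11>0 C:9>4)
P2 drop S (P beats it: A:8>3 B:11>9 C:9>8)
P1 drop B (A beats it: P:7>5 R:9>8)
P1→{A,C} P2→{P,R}

Survivors P1:{A,C} P2:{P,R}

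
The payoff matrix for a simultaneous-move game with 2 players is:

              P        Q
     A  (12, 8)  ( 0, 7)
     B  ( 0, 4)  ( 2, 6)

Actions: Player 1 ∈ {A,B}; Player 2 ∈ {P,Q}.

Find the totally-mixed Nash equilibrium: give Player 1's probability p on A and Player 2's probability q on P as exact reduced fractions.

P1 indiff ⇒ q·12+(1-q)·0 = q·0+(1-q)·2 ⇒ q(12) = (1-q)(2) ⇒ q = 1/7
P2 indiff ⇒ p·8+(1-p)·4 = p·7+(1-p)·6 ⇒ p(1) = (1-p)(2) ⇒ p = 2/3

p=2/3, q=1/7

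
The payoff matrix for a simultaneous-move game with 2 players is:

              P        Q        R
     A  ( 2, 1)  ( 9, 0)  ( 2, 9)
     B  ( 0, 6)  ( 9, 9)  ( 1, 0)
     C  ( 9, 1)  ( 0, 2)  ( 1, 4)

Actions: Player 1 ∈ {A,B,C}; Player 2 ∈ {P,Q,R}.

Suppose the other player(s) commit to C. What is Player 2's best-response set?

u_2(P vs C) = 1
u_2(Q vs C) = 2
u_2(R vs C) = 4
max payoff 4 at {R}

P2 best: {R}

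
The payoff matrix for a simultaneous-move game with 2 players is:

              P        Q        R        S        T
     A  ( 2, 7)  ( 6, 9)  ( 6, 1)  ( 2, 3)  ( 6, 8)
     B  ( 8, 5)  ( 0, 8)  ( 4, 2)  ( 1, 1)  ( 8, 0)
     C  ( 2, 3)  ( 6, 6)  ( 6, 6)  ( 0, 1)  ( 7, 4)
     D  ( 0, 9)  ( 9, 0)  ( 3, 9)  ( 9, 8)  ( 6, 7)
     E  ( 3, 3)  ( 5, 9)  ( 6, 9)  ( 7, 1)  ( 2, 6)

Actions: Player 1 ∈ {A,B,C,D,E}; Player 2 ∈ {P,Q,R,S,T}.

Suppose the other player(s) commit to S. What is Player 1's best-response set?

u_1(A vs S) = 2
u_1(B vs S) = 1
u_1(C vs S) = 0
u_1(D vs S) = 9
u_1(E vs S) = 7
max payoff 9 at {D}

BR_1 = {D}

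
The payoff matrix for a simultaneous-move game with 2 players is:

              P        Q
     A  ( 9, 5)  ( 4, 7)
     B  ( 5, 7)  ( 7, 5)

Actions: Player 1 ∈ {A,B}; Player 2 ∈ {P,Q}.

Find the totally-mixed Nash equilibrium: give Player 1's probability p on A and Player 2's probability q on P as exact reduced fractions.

P1 indiff ⇒ q·9+(1-q)·4 = q·5+(1-q)·7 ⇒ q(4) = (1-q)(3) ⇒ q = 3/7
P2 indiff ⇒ p·5+(1-p)·7 = p·7+(1-p)·5 ⇒ p(-2) = (1-p)(-2) ⇒ p = 1/2

(p,q) = (1/2, 3/7)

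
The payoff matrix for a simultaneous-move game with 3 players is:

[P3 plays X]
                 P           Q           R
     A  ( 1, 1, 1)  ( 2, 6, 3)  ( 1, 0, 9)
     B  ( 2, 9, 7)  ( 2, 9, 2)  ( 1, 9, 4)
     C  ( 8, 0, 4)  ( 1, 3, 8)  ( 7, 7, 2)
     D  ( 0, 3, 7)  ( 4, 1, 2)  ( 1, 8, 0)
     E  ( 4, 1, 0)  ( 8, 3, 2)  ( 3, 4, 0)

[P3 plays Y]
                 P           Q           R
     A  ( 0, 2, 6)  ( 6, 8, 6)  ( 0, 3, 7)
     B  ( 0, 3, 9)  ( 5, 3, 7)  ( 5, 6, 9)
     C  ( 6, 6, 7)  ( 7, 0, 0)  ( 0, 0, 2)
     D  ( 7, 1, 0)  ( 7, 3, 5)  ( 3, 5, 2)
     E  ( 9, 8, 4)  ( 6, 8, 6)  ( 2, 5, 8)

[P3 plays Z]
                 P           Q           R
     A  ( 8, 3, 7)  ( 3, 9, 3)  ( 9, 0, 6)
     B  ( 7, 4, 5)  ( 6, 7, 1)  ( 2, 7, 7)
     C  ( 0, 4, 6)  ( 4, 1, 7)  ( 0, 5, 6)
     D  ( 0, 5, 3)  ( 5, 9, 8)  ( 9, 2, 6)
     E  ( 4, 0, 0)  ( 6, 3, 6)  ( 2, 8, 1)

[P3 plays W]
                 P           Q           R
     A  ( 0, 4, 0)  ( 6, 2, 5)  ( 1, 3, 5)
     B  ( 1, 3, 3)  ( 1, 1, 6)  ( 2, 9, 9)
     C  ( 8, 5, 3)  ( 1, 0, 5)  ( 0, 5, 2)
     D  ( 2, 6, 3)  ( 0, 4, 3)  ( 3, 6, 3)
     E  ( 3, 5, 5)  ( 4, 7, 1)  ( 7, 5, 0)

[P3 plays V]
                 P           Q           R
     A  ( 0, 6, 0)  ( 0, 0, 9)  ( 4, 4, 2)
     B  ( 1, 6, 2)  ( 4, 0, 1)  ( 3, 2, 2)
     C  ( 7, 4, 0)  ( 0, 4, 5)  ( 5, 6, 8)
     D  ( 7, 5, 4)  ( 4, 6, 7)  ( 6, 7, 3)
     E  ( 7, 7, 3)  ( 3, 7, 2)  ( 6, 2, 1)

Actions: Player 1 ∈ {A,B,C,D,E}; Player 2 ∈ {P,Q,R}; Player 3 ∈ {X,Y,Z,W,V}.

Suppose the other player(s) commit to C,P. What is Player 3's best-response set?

u_3(X vs C,P) = 4
u_3(Y vs C,P) = 7
u_3(Z vs C,P) = 6
u_3(W vs C,P) = 3
u_3(V vs C,P) = 0
max payoff 7 at {Y}

P3 best: {Y}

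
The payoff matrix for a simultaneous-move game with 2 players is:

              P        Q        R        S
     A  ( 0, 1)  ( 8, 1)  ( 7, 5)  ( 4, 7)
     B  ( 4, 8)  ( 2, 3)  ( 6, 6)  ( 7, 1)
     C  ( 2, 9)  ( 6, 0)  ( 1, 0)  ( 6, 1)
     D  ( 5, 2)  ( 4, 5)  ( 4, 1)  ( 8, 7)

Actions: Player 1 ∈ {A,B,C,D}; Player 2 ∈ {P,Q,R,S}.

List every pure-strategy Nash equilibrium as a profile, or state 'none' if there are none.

PSNE = {(D,S)}

(A,P): not NE [P1→D gives 5>0; P2→S gives 7>1]
(A,Q): not NE [P2→S gives 7>1]
(A,R): not NE [P2→S gives 7>5]
(A,S): not NE [P1→D gives 8>4]
(B,P): not NE [P1→D gives 5>4]
(B,Q): not NE [P1→A gives 8>2; P2→P gives 8>3]
(B,R): not NE [P1→A gives 7>6; P2→P gives 8>6]
(B,S): not NE [P1→D gives 8>7; P2→P gives 8>1]
(C,P): not NE [P1→D gives 5>2]
(C,Q): not NE [P1→A gives 8>6; P2→P gives 9>0]
(C,R): not NE [P1→A gives 7>1; P2→P gives 9>0]
(C,S): not NE [P1→D gives 8>6; P2→P gives 9>1]
(D,P): not NE [P2→S gives 7>2]
(D,Q): not NE [P1→A gives 8>4; P2→S gives 7>5]
(D,R): not NE [P1→A gives 7>4; P2→S gives 7>1]
(D,S): NE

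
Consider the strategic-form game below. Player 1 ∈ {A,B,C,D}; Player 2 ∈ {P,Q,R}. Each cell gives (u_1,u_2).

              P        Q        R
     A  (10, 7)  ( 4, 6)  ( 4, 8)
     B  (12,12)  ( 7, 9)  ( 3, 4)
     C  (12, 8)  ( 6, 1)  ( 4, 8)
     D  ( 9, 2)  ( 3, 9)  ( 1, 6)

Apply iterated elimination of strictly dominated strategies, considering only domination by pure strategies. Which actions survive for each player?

P1 drop D (A beats it: P:10>9 Q:4>3 R:4>1)
P2 drop Q (P beats it: A:7>6 B:12>9 C:8>1)
P1→{A,B,C} P2→{P,R}

IESDS → P1:{A,B,C} P2:{P,R}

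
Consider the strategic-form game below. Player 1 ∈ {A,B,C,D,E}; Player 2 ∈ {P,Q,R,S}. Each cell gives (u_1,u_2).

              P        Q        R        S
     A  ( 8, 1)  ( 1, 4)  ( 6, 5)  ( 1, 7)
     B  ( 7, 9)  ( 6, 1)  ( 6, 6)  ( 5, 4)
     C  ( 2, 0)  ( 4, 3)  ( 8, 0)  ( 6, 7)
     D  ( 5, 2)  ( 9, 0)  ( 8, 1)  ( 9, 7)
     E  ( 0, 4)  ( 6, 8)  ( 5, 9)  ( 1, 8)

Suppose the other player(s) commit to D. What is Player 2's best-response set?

BR_2 = {S}

u_2(P vs D) = 2
u_2(Q vs D) = 0
u_2(R vs D) = 1
u_2(S vs D) = 7
max payoff 7 at {S}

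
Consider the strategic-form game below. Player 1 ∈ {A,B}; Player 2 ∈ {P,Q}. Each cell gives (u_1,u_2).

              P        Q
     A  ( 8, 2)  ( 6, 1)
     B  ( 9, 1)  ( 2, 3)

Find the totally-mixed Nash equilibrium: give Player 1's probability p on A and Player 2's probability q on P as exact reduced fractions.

P1 indiff ⇒ q·8+(1-q)·6 = q·9+(1-q)·2 ⇒ q(-1) = (1-q)(-4) ⇒ q = 4/5
P2 indiff ⇒ p·2+(1-p)·1 = p·1+(1-p)·3 ⇒ p(1) = (1-p)(2) ⇒ p = 2/3

(p,q) = (2/3, 4/5)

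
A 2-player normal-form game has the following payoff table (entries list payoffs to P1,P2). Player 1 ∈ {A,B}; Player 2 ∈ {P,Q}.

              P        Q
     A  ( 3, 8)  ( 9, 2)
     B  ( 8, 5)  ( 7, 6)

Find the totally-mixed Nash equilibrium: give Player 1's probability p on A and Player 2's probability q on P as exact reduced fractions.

P1 indiff ⇒ q·3+(1-q)·9 = q·8+(1-q)·7 ⇒ q(-5) = (1-q)(-2) ⇒ q = 2/7
P2 indiff ⇒ p·8+(1-p)·5 = p·2+(1-p)·6 ⇒ p(6) = (1-p)(1) ⇒ p = 1/7

p=1/7, q=2/7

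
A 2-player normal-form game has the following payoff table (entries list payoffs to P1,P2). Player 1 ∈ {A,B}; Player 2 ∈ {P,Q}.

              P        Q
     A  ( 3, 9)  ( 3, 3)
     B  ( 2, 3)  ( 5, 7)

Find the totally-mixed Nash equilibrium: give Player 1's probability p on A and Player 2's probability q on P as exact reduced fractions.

(p,q) = (2/5, 2/3)

P1 indiff ⇒ q·3+(1-q)·3 = q·2+(1-q)·5 ⇒ q(1) = (1-q)(2) ⇒ q = 2/3
P2 indiff ⇒ p·9+(1-p)·3 = p·3+(1-p)·7 ⇒ p(6) = (1-p)(4) ⇒ p = 2/5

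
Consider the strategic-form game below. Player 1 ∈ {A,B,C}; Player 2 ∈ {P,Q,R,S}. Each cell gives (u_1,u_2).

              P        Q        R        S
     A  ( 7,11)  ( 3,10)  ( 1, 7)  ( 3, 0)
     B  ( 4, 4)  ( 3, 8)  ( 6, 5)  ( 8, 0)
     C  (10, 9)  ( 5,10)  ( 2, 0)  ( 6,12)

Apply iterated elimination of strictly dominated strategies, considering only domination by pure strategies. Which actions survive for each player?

P1 drop A (C beats it: P:10>7 Q:5>3 R:2>1 S:6>3)
P2 drop P (Q beats it: B:8>4 C:10>9)
P2 drop R (Q beats it: B:8>5 C:10>0)
P1→{B,C} P2→{Q,S}

IESDS → P1:{B,C} P2:{Q,S}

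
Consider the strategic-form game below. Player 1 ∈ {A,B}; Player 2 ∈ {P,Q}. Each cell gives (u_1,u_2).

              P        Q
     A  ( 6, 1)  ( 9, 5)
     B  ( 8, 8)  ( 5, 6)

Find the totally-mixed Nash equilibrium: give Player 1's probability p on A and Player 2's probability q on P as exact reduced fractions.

p=1/3, q=2/3

P1 indiff ⇒ q·6+(1-q)·9 = q·8+(1-q)·5 ⇒ q(-2) = (1-q)(-4) ⇒ q = 2/3
P2 indiff ⇒ p·1+(1-p)·8 = p·5+(1-p)·6 ⇒ p(-4) = (1-p)(-2) ⇒ p = 1/3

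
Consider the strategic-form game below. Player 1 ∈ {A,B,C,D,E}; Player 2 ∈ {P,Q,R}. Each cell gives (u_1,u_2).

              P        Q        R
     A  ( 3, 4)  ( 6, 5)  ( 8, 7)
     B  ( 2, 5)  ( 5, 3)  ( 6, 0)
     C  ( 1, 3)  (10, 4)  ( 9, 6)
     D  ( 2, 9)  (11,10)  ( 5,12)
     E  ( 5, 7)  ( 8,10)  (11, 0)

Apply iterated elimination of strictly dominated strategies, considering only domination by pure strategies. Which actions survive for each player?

P1 drop A (E beats it: P:5>3 Q:8>6 R:11>8)
P1 drop B (E beats it: P:5>2 Q:8>5 R:11>6)
P2 drop P (Q beats it: C:4>3 D:10>9 E:10>7)
P1→{C,D,E} P2→{Q,R}

IESDS → P1:{C,D,E} P2:{Q,R}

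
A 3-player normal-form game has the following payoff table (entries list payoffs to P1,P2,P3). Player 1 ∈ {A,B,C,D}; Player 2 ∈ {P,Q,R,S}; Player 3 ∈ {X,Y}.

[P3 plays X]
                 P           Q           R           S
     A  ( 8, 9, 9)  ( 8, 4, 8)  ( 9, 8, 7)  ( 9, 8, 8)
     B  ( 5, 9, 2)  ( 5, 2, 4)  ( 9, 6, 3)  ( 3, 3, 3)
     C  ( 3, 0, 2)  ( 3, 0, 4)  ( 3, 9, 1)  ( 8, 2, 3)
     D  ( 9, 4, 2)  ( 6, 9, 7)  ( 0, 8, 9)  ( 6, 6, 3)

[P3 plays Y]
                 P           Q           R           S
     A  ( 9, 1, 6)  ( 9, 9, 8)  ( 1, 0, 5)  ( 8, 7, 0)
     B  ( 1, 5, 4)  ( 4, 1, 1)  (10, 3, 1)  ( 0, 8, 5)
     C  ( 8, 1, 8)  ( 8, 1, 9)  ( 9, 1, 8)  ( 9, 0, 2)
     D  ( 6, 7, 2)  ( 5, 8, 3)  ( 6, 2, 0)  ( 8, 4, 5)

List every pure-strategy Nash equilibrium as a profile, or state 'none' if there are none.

(A,P,X): not NE [P1→D gives 9>8]
(A,P,Y): not NE [P2→Q gives 9>1; P3→X gives 9>6]
(A,Q,X): not NE [P2→P gives 9>4]
(A,Q,Y): NE
(A,R,X): not NE [P2→P gives 9>8]
(A,R,Y): not NE [P1→B gives 10>1; P2→Q gives 9>0; P3→X gives 7>5]
(A,S,X): not NE [P2→P gives 9>8]
(A,S,Y): not NE [P1→C gives 9>8; P2→Q gives 9>7; P3→X gives 8>0]
(B,P,X): not NE [P1→D gives 9>5; P3→Y gives 4>2]
(B,P,Y): not NE [P1→A gives 9>1; P2→S gives 8>5]
(B,Q,X): not NE [P1→A gives 8>5; P2→P gives 9>2]
(B,Q,Y): not NE [P1→A gives 9>4; P2→S gives 8>1; P3→X gives 4>1]
(B,R,X): not NE [P2→P gives 9>6]
(B,R,Y): not NE [P2→S gives 8>3; P3→X gives 3>1]
(B,S,X): not NE [P1→A gives 9>3; P2→P gives 9>3; P3→Y gives 5>3]
(B,S,Y): not NE [P1→C gives 9>0]
(C,P,X): not NE [P1→D gives 9>3; P2→R gives 9>0; P3→Y gives 8>2]
(C,P,Y): not NE [P1→A gives 9>8]
(C,Q,X): not NE [P1→A gives 8>3; P2→R gives 9>0; P3→Y gives 9>4]
(C,Q,Y): not NE [P1→A gives 9>8]
(C,R,X): not NE [P1→B gives 9>3; P3→Y gives 8>1]
(C,R,Y): not NE [P1→B gives 10>9]
(C,S,X): not NE [P1→A gives 9>8; P2→R gives 9>2]
(C,S,Y): not NE [P2→R gives 1>0; P3→X gives 3>2]
(D,P,X): not NE [P2→Q gives 9>4]
(D,P,Y): not NE [P1→A gives 9>6; P2→Q gives 8>7]
(D,Q,X): not NE [P1→A gives 8>6]
(D,Q,Y): not NE [P1→A gives 9>5; P3→X gives 7>3]
(D,R,X): not NE [P1→B gives 9>0; P2→Q gives 9>8]
(D,R,Y): not NE [P1→B gives 10>6; P2→Q gives 8>2; P3→X gives 9>0]
(D,S,X): not NE [P1→A gives 9>6; P2→Q gives 9>6; P3→Y gives 5>3]
(D,S,Y): not NE [P1→C gives 9>8; P2→Q gives 8>4]

NE set: (A,Q,Y)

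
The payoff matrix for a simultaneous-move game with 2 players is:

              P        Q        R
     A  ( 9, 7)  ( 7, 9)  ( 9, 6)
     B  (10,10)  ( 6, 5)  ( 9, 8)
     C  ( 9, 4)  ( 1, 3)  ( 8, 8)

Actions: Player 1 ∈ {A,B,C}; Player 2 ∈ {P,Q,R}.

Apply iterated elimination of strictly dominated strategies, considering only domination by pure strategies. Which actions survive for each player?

IESDS → P1:{A,B} P2:{P,Q}

P1 drop C (B beats it: P:10>9 Q:6>1 R:9>8)
P2 drop R (P beats it: A:7>6 B:10>8)
P1→{A,B} P2→{P,Q}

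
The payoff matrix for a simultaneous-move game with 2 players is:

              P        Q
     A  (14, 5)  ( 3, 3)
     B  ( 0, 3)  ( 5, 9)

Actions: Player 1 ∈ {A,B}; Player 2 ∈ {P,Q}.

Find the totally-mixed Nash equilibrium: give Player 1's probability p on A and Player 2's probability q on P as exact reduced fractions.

(p,q) = (3/4, 1/8)

P1 indiff ⇒ q·14+(1-q)·3 = q·0+(1-q)·5 ⇒ q(14) = (1-q)(2) ⇒ q = 1/8
P2 indiff ⇒ p·5+(1-p)·3 = p·3+(1-p)·9 ⇒ p(2) = (1-p)(6) ⇒ p = 3/4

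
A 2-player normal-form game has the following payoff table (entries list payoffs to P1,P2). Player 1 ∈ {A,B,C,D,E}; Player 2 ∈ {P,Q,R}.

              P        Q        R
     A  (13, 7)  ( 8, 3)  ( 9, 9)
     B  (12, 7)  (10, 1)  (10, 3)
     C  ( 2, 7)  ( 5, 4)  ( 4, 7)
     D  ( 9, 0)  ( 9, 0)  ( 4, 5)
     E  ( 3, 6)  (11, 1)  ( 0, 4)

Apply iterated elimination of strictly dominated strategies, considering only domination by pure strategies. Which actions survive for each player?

Remaining: P1:{A,B} P2:{P,R}

P1 drop C (A beats it: P:13>2 Q:8>5 R:9>4)
P1 drop D (B beats it: P:12>9 Q:10>9 R:10>4)
P2 drop Q (P beats it: A:7>3 B:7>1 E:6>1)
P1 drop E (A beats it: P:13>3 R:9>0)
P1→{A,B} P2→{P,R}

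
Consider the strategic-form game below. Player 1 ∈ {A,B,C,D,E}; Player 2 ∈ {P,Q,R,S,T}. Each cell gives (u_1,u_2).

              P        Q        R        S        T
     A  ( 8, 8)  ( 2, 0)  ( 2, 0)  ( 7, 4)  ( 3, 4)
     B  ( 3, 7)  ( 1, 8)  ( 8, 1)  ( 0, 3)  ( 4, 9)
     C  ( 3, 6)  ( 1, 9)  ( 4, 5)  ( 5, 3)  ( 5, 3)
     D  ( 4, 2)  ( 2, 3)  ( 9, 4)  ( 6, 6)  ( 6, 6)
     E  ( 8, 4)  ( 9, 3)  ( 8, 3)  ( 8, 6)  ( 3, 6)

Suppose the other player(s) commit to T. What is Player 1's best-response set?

u_1(A vs T) = 3
u_1(B vs T) = 4
u_1(C vs T) = 5
u_1(D vs T) = 6
u_1(E vs T) = 3
max payoff 6 at {D}

argmax u_1 = {D}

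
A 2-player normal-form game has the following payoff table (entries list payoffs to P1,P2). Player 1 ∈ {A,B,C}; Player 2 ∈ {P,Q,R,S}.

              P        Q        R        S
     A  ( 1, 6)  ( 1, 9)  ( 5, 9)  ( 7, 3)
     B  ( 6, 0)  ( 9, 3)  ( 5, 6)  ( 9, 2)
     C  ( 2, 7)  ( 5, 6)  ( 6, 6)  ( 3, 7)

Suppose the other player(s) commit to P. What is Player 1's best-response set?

argmax u_1 = {B}

u_1(A vs P) = 1
u_1(B vs P) = 6
u_1(C vs P) = 2
max payoff 6 at {B}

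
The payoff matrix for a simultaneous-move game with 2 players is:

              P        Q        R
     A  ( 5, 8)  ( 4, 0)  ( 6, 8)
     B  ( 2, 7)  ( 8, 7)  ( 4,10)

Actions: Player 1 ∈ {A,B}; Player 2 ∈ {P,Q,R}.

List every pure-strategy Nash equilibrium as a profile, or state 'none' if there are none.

(A,P): NE
(A,Q): not NE [P1→B gives 8>4; P2→R gives 8>0]
(A,R): NE
(B,P): not NE [P1→A gives 5>2; P2→R gives 10>7]
(B,Q): not NE [P2→R gives 10>7]
(B,R): not NE [P1→A gives 6>4]

PSNE = {(A,P), (A,R)}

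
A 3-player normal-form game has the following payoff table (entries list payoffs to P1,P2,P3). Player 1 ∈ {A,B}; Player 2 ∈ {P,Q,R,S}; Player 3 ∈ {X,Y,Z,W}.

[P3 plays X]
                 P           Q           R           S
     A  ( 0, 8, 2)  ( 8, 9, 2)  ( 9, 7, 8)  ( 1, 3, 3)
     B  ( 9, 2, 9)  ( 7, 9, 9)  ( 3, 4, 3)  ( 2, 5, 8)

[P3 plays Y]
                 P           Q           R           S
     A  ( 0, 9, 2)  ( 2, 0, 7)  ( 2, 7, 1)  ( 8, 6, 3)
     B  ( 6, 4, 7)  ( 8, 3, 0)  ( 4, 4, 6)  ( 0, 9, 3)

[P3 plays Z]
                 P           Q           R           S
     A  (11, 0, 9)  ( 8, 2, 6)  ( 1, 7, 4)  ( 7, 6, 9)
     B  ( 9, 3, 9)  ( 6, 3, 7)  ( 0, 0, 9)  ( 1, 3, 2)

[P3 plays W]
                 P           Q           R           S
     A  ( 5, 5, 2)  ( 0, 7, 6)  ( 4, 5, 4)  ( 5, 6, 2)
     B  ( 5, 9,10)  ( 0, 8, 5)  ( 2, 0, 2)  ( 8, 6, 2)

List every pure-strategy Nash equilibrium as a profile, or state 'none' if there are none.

(A,P,X): not NE [P1→B gives 9>0; P2→Q gives 9>8; P3→Z gives 9>2]
(A,P,Y): not NE [P1→B gives 6>0; P3→Z gives 9>2]
(A,P,Z): not NE [P2→R gives 7>0]
(A,P,W): not NE [P2→Q gives 7>5; P3→Z gives 9>2]
(A,Q,X): not NE [P3→Y gives 7>2]
(A,Q,Y): not NE [P1→B gives 8>2; P2→P gives 9>0]
(A,Q,Z): not NE [P2→R gives 7>2; P3→Y gives 7>6]
(A,Q,W): not NE [P3→Y gives 7>6]
(A,R,X): not NE [P2→Q gives 9>7]
(A,R,Y): not NE [P1→B gives 4>2; P2→P gives 9>7; P3→X gives 8>1]
(A,R,Z): not NE [P3→X gives 8>4]
(A,R,W): not NE [P2→Q gives 7>5; P3→X gives 8>4]
(A,S,X): not NE [P1→B gives 2>1; P2→Q gives 9>3; P3→Z gives 9>3]
(A,S,Y): not NE [P2→P gives 9>6; P3→Z gives 9>3]
(A,S,Z): not NE [P2→R gives 7>6]
(A,S,W): not NE [P1→B gives 8>5; P2→Q gives 7>6; P3→Z gives 9>2]
(B,P,X): not NE [P2→Q gives 9>2; P3→W gives 10>9]
(B,P,Y): not NE [P2→S gives 9>4; P3→W gives 10>7]
(B,P,Z): not NE [P1→A gives 11>9; P3→W gives 10>9]
(B,P,W): NE
(B,Q,X): not NE [P1→A gives 8>7]
(B,Q,Y): not NE [P2→S gives 9>3; P3→X gives 9>0]
(B,Q,Z): not NE [P1→A gives 8>6; P3→X gives 9>7]
(B,Q,W): not NE [P2→P gives 9>8; P3→X gives 9>5]
(B,R,X): not NE [P1→A gives 9>3; P2→Q gives 9>4; P3→Z gives 9>3]
(B,R,Y): not NE [P2→S gives 9>4; P3→Z gives 9>6]
(B,R,Z): not NE [P1→A gives 1>0; P2→S gives 3>0]
(B,R,W): not NE [P1→A gives 4>2; P2→P gives 9>0; P3→Z gives 9>2]
(B,S,X): not NE [P2→Q gives 9>5]
(B,S,Y): not NE [P1→A gives 8>0; P3→X gives 8>3]
(B,S,Z): not NE [P1→A gives 7>1; P3→X gives 8>2]
(B,S,W): not NE [P2→P gives 9>6; P3→X gives 8>2]

PSNE = {(B,P,W)}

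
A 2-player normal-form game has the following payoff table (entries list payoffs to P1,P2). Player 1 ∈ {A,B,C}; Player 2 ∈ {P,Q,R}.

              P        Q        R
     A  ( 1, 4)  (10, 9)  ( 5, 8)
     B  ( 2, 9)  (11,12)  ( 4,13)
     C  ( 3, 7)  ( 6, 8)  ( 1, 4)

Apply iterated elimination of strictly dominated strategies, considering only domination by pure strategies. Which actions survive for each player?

Survivors P1:{A,B} P2:{Q,R}

P2 drop P (Q beats it: A:9>4 B:12>9 C:8>7)
P1 drop C (A beats it: Q:10>6 R:5>1)
P1→{A,B} P2→{Q,R}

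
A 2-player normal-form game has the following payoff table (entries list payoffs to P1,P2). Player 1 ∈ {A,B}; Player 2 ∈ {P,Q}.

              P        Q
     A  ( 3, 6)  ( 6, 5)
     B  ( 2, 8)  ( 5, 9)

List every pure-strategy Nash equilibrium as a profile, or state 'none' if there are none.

PSNE = {(A,P)}

(A,P): NE
(A,Q): not NE [P2→P gives 6>5]
(B,P): not NE [P1→A gives 3>2; P2→Q gives 9>8]
(B,Q): not NE [P1→A gives 6>5]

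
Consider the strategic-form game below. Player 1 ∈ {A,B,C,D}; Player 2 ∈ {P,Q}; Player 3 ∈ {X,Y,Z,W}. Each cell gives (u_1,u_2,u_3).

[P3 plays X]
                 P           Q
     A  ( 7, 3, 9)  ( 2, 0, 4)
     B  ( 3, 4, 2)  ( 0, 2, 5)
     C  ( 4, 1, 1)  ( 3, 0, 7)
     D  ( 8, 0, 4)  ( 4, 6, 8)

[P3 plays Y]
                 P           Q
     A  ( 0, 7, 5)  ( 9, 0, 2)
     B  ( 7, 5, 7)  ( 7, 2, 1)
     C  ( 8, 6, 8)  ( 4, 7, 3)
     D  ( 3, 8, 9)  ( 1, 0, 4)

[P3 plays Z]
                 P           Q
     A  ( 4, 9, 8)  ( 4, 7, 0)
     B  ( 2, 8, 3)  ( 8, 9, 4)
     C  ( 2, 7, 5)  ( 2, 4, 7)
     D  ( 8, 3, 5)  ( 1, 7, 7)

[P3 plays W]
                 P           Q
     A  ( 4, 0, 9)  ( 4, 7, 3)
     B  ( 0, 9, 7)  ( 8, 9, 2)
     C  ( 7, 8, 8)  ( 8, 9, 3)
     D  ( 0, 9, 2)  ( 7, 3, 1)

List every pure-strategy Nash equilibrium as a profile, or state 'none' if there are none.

(A,P,X): not NE [P1→D gives 8>7]
(A,P,Y): not NE [P1→C gives 8>0; P3→W gives 9>5]
(A,P,Z): not NE [P1→D gives 8>4; P3→W gives 9>8]
(A,P,W): not NE [P1→C gives 7>4; P2→Q gives 7>0]
(A,Q,X): not NE [P1→D gives 4>2; P2→P gives 3>0]
(A,Q,Y): not NE [P2→P gives 7>0; P3→X gives 4>2]
(A,Q,Z): not NE [P1→B gives 8>4; P2→P gives 9>7; P3→X gives 4>0]
(A,Q,W): not NE [P1→C gives 8>4; P3→X gives 4>3]
(B,P,X): not NE [P1→D gives 8>3; P3→W gives 7>2]
(B,P,Y): not NE [P1→C gives 8>7]
(B,P,Z): not NE [P1→D gives 8>2; P2→Q gives 9>8; P3→W gives 7>3]
(B,P,W): not NE [P1→C gives 7>0]
(B,Q,X): not NE [P1→D gives 4>0; P2→P gives 4>2]
(B,Q,Y): not NE [P1→A gives 9>7; P2→P gives 5>2; P3→X gives 5>1]
(B,Q,Z): not NE [P3→X gives 5>4]
(B,Q,W): not NE [P3→X gives 5>2]
(C,P,X): not NE [P1→D gives 8>4; P3→W gives 8>1]
(C,P,Y): not NE [P2→Q gives 7>6]
(C,P,Z): not NE [P1→D gives 8>2; P3→W gives 8>5]
(C,P,W): not NE [P2→Q gives 9>8]
(C,Q,X): not NE [P1→D gives 4>3; P2→P gives 1>0]
(C,Q,Y): not NE [P1→A gives 9>4; P3→Z gives 7>3]
(C,Q,Z): not NE [P1→B gives 8>2; P2→P gives 7>4]
(C,Q,W): not NE [P3→Z gives 7>3]
(D,P,X): not NE [P2→Q gives 6>0; P3→Y gives 9>4]
(D,P,Y): not NE [P1→C gives 8>3]
(D,P,Z): not NE [P2→Q gives 7>3; P3→Y gives 9>5]
(D,P,W): not NE [P1→C gives 7>0; P3→Y gives 9>2]
(D,Q,X): NE
(D,Q,Y): not NE [P1→A gives 9>1; P2→P gives 8>0; P3→X gives 8>4]
(D,Q,Z): not NE [P1→B gives 8>1; P3→X gives 8>7]
(D,Q,W): not NE [P1→C gives 8>7; P2→P gives 9>3; P3→X gives 8>1]

NE set: (D,Q,X)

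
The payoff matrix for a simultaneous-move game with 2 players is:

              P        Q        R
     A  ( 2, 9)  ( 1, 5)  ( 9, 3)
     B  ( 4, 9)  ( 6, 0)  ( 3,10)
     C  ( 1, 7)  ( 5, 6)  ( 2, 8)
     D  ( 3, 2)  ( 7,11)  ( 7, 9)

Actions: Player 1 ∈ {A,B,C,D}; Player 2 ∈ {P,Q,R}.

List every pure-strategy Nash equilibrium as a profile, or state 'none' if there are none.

Nash profiles: (D,Q)

(A,P): not NE [P1→B gives 4>2]
(A,Q): not NE [P1→D gives 7>1; P2→P gives 9>5]
(A,R): not NE [P2→P gives 9>3]
(B,P): not NE [P2→R gives 10>9]
(B,Q): not NE [P1→D gives 7>6; P2→R gives 10>0]
(B,R): not NE [P1→A gives 9>3]
(C,P): not NE [P1→B gives 4>1; P2→R gives 8>7]
(C,Q): not NE [P1→D gives 7>5; P2→R gives 8>6]
(C,R): not NE [P1→A gives 9>2]
(D,P): not NE [P1→B gives 4>3; P2→Q gives 11>2]
(D,Q): NE
(D,R): not NE [P1→A gives 9>7; P2→Q gives 11>9]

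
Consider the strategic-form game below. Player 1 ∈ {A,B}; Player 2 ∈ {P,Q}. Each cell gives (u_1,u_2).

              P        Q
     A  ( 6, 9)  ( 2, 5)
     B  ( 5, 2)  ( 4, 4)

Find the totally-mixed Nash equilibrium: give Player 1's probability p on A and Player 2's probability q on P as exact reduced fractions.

P1 indiff ⇒ q·6+(1-q)·2 = q·5+(1-q)·4 ⇒ q(1) = (1-q)(2) ⇒ q = 2/3
P2 indiff ⇒ p·9+(1-p)·2 = p·5+(1-p)·4 ⇒ p(4) = (1-p)(2) ⇒ p = 1/3

(p,q) = (1/3, 2/3)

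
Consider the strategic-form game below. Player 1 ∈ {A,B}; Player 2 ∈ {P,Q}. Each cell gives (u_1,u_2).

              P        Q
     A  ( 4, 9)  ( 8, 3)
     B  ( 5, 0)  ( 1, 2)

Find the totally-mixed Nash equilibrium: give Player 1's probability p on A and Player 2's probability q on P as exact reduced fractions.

P1 indiff ⇒ q·4+(1-q)·8 = q·5+(1-q)·1 ⇒ q(-1) = (1-q)(-7) ⇒ q = 7/8
P2 indiff ⇒ p·9+(1-p)·0 = p·3+(1-p)·2 ⇒ p(6) = (1-p)(2) ⇒ p = 1/4

P1 mixes 1/4 on A; P2 mixes 7/8 on P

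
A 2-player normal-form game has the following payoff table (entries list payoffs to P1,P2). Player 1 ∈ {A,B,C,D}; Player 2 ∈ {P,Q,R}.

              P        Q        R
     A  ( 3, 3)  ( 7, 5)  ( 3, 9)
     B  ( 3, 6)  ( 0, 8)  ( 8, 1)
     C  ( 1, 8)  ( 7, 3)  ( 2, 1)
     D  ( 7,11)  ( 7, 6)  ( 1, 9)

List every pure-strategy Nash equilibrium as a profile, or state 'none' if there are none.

(A,P): not NE [P1→D gives 7>3; P2→R gives 9>3]
(A,Q): not NE [P2→R gives 9>5]
(A,R): not NE [P1→B gives 8>3]
(B,P): not NE [P1→D gives 7>3; P2→Q gives 8>6]
(B,Q): not NE [P1→D gives 7>0]
(B,R): not NE [P2→Q gives 8>1]
(C,P): not NE [P1→D gives 7>1]
(C,Q): not NE [P2→P gives 8>3]
(C,R): not NE [P1→B gives 8>2; P2→P gives 8>1]
(D,P): NE
(D,Q): not NE [P2→P gives 11>6]
(D,R): not NE [P1→B gives 8>1; P2→P gives 11>9]

Nash profiles: (D,P)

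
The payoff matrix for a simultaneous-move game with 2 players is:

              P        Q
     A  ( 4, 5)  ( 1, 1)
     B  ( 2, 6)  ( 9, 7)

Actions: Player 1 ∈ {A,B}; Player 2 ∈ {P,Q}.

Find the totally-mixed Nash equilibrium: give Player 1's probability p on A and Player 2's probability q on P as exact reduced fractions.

P1 indiff ⇒ q·4+(1-q)·1 = q·2+(1-q)·9 ⇒ q(2) = (1-q)(8) ⇒ q = 4/5
P2 indiff ⇒ p·5+(1-p)·6 = p·1+(1-p)·7 ⇒ p(4) = (1-p)(1) ⇒ p = 1/5

p=1/5, q=4/5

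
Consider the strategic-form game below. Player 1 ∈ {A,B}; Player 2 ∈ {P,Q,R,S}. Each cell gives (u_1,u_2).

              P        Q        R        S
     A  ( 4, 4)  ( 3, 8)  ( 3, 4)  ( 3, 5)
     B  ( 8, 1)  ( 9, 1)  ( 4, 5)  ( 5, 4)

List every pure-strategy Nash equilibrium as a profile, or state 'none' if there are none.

(A,P): not NE [P1→B gives 8>4; P2→Q gives 8>4]
(A,Q): not NE [P1→B gives 9>3]
(A,R): not NE [P1→B gives 4>3; P2→Q gives 8>4]
(A,S): not NE [P1→B gives 5>3; P2→Q gives 8>5]
(B,P): not NE [P2→R gives 5>1]
(B,Q): not NE [P2→R gives 5>1]
(B,R): NE
(B,S): not NE [P2→R gives 5>4]

NE set: (B,R)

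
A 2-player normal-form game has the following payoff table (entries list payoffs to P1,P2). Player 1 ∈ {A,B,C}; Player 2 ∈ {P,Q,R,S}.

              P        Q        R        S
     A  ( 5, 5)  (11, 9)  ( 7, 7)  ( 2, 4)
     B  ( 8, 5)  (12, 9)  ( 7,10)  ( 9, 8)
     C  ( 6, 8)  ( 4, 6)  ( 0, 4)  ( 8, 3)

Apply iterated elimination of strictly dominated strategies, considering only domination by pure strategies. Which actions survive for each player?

P1 drop C (B beats it: P:8>6 Q:12>4 R:7>0 S:9>8)
P2 drop P (Q beats it: A:9>5 B:9>5)
P2 drop S (Q beats it: A:9>4 B:9>8)
P1→{A,B} P2→{Q,R}

IESDS → P1:{A,B} P2:{Q,R}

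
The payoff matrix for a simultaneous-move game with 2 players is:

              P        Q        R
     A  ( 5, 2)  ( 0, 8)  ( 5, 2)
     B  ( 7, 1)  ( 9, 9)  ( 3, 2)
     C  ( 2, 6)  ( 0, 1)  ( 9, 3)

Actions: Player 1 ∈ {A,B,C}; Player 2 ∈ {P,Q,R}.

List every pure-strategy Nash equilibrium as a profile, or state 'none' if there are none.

PSNE = {(B,Q)}

(A,P): not NE [P1→B gives 7>5; P2→Q gives 8>2]
(A,Q): not NE [P1→B gives 9>0]
(A,R): not NE [P1→C gives 9>5; P2→Q gives 8>2]
(B,P): not NE [P2→Q gives 9>1]
(B,Q): NE
(B,R): not NE [P1→C gives 9>3; P2→Q gives 9>2]
(C,P): not NE [P1→B gives 7>2]
(C,Q): not NE [P1→B gives 9>0; P2→P gives 6>1]
(C,R): not NE [P2→P gives 6>3]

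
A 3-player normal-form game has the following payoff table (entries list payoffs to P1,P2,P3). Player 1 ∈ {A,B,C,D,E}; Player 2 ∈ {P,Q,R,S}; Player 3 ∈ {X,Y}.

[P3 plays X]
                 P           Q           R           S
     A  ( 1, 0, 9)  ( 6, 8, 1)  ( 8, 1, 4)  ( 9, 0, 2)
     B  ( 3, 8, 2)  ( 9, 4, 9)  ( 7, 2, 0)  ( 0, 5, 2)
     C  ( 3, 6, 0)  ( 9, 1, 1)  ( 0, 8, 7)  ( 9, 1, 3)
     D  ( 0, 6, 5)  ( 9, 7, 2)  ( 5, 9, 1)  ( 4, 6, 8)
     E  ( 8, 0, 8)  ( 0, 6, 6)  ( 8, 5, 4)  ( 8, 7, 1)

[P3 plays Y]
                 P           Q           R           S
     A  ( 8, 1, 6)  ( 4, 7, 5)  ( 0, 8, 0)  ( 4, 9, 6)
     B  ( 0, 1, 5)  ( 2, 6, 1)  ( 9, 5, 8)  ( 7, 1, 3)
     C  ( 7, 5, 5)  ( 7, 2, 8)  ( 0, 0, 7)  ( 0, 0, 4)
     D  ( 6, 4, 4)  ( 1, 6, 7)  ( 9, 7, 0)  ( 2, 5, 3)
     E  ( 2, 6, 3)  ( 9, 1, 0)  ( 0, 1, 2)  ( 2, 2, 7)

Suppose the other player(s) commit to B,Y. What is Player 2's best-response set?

u_2(P vs B,Y) = 1
u_2(Q vs B,Y) = 6
u_2(R vs B,Y) = 5
u_2(S vs B,Y) = 1
max payoff 6 at {Q}

P2 best: {Q}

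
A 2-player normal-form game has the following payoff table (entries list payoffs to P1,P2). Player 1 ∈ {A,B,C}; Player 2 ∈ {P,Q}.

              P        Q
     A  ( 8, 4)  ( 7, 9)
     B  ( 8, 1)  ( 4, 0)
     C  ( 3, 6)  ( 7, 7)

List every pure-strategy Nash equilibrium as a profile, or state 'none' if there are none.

PSNE = {(A,Q), (B,P), (C,Q)}

(A,P): not NE [P2→Q gives 9>4]
(A,Q): NE
(B,P): NE
(B,Q): not NE [P1→C gives 7>4; P2→P gives 1>0]
(C,P): not NE [P1→B gives 8>3; P2→Q gives 7>6]
(C,Q): NE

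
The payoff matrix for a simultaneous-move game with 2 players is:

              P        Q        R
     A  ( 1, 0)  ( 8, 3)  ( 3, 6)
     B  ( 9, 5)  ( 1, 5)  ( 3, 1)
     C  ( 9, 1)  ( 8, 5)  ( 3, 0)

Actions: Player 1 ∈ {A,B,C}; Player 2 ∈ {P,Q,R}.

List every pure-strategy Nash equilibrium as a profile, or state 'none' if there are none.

NE set: (A,R), (B,P), (C,Q)

(A,P): not NE [P1→C gives 9>1; P2→R gives 6>0]
(A,Q): not NE [P2→R gives 6>3]
(A,R): NE
(B,P): NE
(B,Q): not NE [P1→C gives 8>1]
(B,R): not NE [P2→Q gives 5>1]
(C,P): not NE [P2→Q gives 5>1]
(C,Q): NE
(C,R): not NE [P2→Q gives 5>0]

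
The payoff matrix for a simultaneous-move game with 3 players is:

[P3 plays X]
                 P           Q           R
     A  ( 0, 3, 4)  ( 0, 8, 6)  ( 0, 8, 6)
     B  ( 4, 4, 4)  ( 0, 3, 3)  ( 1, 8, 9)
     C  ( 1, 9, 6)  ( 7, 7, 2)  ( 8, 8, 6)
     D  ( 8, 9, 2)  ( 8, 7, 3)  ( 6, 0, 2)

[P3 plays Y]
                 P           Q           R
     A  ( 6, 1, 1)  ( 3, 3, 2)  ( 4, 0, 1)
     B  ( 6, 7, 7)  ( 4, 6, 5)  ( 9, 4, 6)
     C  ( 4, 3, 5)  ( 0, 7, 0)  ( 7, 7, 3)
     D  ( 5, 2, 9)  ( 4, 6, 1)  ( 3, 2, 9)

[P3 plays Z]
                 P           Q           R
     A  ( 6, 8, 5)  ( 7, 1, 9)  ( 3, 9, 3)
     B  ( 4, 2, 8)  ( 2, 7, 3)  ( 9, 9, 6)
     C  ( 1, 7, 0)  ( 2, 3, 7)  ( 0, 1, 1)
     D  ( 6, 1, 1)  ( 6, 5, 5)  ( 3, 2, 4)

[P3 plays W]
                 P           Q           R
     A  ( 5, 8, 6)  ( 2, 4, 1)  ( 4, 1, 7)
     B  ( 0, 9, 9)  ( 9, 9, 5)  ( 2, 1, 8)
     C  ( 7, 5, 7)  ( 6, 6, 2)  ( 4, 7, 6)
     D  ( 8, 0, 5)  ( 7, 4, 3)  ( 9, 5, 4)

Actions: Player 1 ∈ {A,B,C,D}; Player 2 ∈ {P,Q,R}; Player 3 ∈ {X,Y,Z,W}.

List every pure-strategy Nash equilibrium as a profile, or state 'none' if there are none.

Nash profiles: (B,Q,W)

(A,P,X): not NE [P1→D gives 8>0; P2→R gives 8>3; P3→W gives 6>4]
(A,P,Y): not NE [P2→Q gives 3>1; P3→W gives 6>1]
(A,P,Z): not NE [P2→R gives 9>8; P3→W gives 6>5]
(A,P,W): not NE [P1→D gives 8>5]
(A,Q,X): not NE [P1→D gives 8>0; P3→Z gives 9>6]
(A,Q,Y): not NE [P1→D gives 4>3; P3→Z gives 9>2]
(A,Q,Z): not NE [P2→R gives 9>1]
(A,Q,W): not NE [P1→B gives 9>2; P2→P gives 8>4; P3→Z gives 9>1]
(A,R,X): not NE [P1→C gives 8>0; P3→W gives 7>6]
(A,R,Y): not NE [P1→B gives 9>4; P2→Q gives 3>0; P3→W gives 7>1]
(A,R,Z): not NE [P1→B gives 9>3; P3→W gives 7>3]
(A,R,W): not NE [P1→D gives 9>4; P2→P gives 8>1]
(B,P,X): not NE [P1→D gives 8>4; P2→R gives 8>4; P3→W gives 9>4]
(B,P,Y): not NE [P3→W gives 9>7]
(B,P,Z): not NE [P1→D gives 6>4; P2→R gives 9>2; P3→W gives 9>8]
(B,P,W): not NE [P1→D gives 8>0]
(B,Q,X): not NE [P1→D gives 8>0; P2→R gives 8>3; P3→W gives 5>3]
(B,Q,Y): not NE [P2→P gives 7>6]
(B,Q,Z): not NE [P1→A gives 7>2; P2→R gives 9>7; P3→W gives 5>3]
(B,Q,W): NE
(B,R,X): not NE [P1→C gives 8>1]
(B,R,Y): not NE [P2→P gives 7>4; P3→X gives 9>6]
(B,R,Z): not NE [P3→X gives 9>6]
(B,R,W): not NE [P1→D gives 9>2; P2→Q gives 9>1; P3→X gives 9>8]
(C,P,X): not NE [P1→D gives 8>1; P3→W gives 7>6]
(C,P,Y): not NE [P1→B gives 6>4; P2→R gives 7>3; P3→W gives 7>5]
(C,P,Z): not NE [P1→D gives 6>1; P3→W gives 7>0]
(C,P,W): not NE [P1→D gives 8>7; P2→R gives 7>5]
(C,Q,X): not NE [P1→D gives 8>7; P2→P gives 9>7; P3→Z gives 7>2]
(C,Q,Y): not NE [P1→D gives 4>0; P3→Z gives 7>0]
(C,Q,Z): not NE [P1→A gives 7>2; P2→P gives 7>3]
(C,Q,W): not NE [P1→B gives 9>6; P2→R gives 7>6; P3→Z gives 7>2]
(C,R,X): not NE [P2→P gives 9>8]
(C,R,Y): not NE [P1→B gives 9>7; P3→W gives 6>3]
(C,R,Z): not NE [P1→B gives 9>0; P2→P gives 7>1; P3→W gives 6>1]
(C,R,W): not NE [P1→D gives 9>4]
(D,P,X): not NE [P3→Y gives 9>2]
(D,P,Y): not NE [P1→B gives 6>5; P2→Q gives 6>2]
(D,P,Z): not NE [P2→Q gives 5>1; P3→Y gives 9>1]
(D,P,W): not NE [P2→R gives 5>0; P3→Y gives 9>5]
(D,Q,X): not NE [P2→P gives 9>7; P3→Z gives 5>3]
(D,Q,Y): not NE [P3→Z gives 5>1]
(D,Q,Z): not NE [P1→A gives 7>6]
(D,Q,W): not NE [P1→B gives 9>7; P2→R gives 5>4; P3→Z gives 5>3]
(D,R,X): not NE [P1→C gives 8>6; P2→P gives 9>0; P3→Y gives 9>2]
(D,R,Y): not NE [P1→B gives 9>3; P2→Q gives 6>2]
(D,R,Z): not NE [P1→B gives 9>3; P2→Q gives 5>2; P3→Y gives 9>4]
(D,R,W): not NE [P3→Y gives 9>4]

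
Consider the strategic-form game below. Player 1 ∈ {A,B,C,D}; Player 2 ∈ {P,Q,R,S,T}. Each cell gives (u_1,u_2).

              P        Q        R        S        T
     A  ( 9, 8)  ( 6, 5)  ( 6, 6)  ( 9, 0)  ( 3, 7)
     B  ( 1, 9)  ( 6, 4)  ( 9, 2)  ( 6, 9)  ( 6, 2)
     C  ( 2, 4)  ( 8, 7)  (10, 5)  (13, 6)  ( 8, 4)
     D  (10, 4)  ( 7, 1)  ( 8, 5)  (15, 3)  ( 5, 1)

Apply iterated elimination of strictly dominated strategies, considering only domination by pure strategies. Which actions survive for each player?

Remaining: P1:{C,D} P2:{Q,R,S}

P1 drop A (D beats it: P:10>9 Q:7>6 R:8>6 S:15>9 T:5>3)
P1 drop B (C beats it: P:2>1 Q:8>6 R:10>9 S:13>6 T:8>6)
P2 drop P (R beats it: C:5>4 D:5>4)
P2 drop T (R beats it: C:5>4 D:5>1)
P1→{C,D} P2→{Q,R,S}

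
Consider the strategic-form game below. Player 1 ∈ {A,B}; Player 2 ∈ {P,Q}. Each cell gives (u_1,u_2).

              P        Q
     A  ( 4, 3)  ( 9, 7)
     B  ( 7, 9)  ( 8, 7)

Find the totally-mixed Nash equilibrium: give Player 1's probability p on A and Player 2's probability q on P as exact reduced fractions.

(p,q) = (1/3, 1/4)

P1 indiff ⇒ q·4+(1-q)·9 = q·7+(1-q)·8 ⇒ q(-3) = (1-q)(-1) ⇒ q = 1/4
P2 indiff ⇒ p·3+(1-p)·9 = p·7+(1-p)·7 ⇒ p(-4) = (1-p)(-2) ⇒ p = 1/3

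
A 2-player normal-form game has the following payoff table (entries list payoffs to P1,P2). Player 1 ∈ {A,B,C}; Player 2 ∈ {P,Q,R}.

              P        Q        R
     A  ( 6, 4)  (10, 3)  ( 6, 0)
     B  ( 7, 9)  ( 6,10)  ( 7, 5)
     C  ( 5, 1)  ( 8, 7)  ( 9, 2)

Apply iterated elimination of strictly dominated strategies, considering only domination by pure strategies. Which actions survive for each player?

Survivors P1:{A,B} P2:{P,Q}

P2 drop R (Q beats it: A:3>0 B:10>5 C:7>2)
P1 drop C (A beats it: P:6>5 Q:10>8)
P1→{A,B} P2→{P,Q}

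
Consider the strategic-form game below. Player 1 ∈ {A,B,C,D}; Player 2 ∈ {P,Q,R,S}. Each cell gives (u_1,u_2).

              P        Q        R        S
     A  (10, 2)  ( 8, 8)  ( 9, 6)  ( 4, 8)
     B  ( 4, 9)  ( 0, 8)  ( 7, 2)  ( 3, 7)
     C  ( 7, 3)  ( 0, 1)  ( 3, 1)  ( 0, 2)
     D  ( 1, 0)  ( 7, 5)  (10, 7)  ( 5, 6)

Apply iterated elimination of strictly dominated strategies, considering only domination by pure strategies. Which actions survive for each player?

P1 drop B (A beats it: P:10>4 Q:8>0 R:9>7 S:4>3)
P1 drop C (A beats it: P:10>7 Q:8>0 R:9>3 S:4>0)
P2 drop P (Q beats it: A:8>2 D:5>0)
P1→{A,D} P2→{Q,R,S}

Remaining: P1:{A,D} P2:{Q,R,S}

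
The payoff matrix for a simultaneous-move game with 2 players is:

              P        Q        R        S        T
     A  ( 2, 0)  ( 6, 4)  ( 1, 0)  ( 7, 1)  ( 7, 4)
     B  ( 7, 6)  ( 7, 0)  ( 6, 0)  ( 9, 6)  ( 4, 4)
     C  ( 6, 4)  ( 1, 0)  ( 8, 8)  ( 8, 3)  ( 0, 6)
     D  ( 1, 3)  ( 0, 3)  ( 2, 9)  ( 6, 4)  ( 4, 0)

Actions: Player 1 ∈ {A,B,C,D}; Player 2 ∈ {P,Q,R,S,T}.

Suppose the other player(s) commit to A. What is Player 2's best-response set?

u_2(P vs A) = 0
u_2(Q vs A) = 4
u_2(R vs A) = 0
u_2(S vs A) = 1
u_2(T vs A) = 4
max payoff 4 at {Q,T}

P2 best: {Q,T}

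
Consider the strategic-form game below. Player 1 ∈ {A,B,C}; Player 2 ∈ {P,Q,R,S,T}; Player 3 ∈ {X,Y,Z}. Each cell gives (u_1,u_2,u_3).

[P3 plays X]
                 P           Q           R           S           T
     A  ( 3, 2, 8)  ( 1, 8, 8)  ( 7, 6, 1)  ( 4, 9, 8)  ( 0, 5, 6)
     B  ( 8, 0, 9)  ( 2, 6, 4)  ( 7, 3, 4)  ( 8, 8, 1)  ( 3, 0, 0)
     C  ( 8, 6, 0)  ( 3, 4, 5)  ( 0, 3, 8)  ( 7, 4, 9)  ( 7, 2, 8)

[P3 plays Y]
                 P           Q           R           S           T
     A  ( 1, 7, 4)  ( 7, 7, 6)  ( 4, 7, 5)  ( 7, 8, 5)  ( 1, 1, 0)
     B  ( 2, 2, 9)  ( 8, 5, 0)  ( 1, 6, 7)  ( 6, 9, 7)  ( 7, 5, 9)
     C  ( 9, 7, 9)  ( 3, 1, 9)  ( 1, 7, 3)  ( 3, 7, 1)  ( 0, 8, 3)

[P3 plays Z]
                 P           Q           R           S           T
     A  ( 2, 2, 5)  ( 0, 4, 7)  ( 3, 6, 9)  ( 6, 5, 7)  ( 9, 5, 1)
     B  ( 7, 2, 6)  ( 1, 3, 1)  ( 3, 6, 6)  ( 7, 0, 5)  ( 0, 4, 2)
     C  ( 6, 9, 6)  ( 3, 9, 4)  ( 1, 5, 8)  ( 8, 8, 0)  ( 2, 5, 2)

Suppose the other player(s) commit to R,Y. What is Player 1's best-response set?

u_1(A vs R,Y) = 4
u_1(B vs R,Y) = 1
u_1(C vs R,Y) = 1
max payoff 4 at {A}

P1 best: {A}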